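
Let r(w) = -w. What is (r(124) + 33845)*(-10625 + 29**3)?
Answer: 464135844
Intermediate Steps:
(r(124) + 33845)*(-10625 + 29**3) = (-1*124 + 33845)*(-10625 + 29**3) = (-124 + 33845)*(-10625 + 24389) = 33721*13764 = 464135844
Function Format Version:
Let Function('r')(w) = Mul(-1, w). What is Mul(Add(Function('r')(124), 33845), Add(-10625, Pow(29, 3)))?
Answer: 464135844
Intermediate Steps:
Mul(Add(Function('r')(124), 33845), Add(-10625, Pow(29, 3))) = Mul(Add(Mul(-1, 124), 33845), Add(-10625, Pow(29, 3))) = Mul(Add(-124, 33845), Add(-10625, 24389)) = Mul(33721, 13764) = 464135844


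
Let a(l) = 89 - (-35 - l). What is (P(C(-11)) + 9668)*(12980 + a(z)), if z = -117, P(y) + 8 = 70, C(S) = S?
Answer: 126363510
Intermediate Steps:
P(y) = 62 (P(y) = -8 + 70 = 62)
a(l) = 124 + l (a(l) = 89 + (35 + l) = 124 + l)
(P(C(-11)) + 9668)*(12980 + a(z)) = (62 + 9668)*(12980 + (124 - 117)) = 9730*(12980 + 7) = 9730*12987 = 126363510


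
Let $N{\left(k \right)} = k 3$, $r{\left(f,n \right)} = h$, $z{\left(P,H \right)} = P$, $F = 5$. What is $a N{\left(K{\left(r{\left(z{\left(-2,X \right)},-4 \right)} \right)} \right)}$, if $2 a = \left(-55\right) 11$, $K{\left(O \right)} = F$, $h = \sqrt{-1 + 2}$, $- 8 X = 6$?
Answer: $- \frac{9075}{2} \approx -4537.5$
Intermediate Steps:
$X = - \frac{3}{4}$ ($X = \left(- \frac{1}{8}\right) 6 = - \frac{3}{4} \approx -0.75$)
$h = 1$ ($h = \sqrt{1} = 1$)
$r{\left(f,n \right)} = 1$
$K{\left(O \right)} = 5$
$N{\left(k \right)} = 3 k$
$a = - \frac{605}{2}$ ($a = \frac{\left(-55\right) 11}{2} = \frac{1}{2} \left(-605\right) = - \frac{605}{2} \approx -302.5$)
$a N{\left(K{\left(r{\left(z{\left(-2,X \right)},-4 \right)} \right)} \right)} = - \frac{605 \cdot 3 \cdot 5}{2} = \left(- \frac{605}{2}\right) 15 = - \frac{9075}{2}$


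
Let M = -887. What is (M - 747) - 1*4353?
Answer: -5987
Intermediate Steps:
(M - 747) - 1*4353 = (-887 - 747) - 1*4353 = -1634 - 4353 = -5987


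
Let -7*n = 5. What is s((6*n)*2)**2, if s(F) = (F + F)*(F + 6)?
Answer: 4665600/2401 ≈ 1943.2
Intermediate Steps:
n = -5/7 (n = -1/7*5 = -5/7 ≈ -0.71429)
s(F) = 2*F*(6 + F) (s(F) = (2*F)*(6 + F) = 2*F*(6 + F))
s((6*n)*2)**2 = (2*((6*(-5/7))*2)*(6 + (6*(-5/7))*2))**2 = (2*(-30/7*2)*(6 - 30/7*2))**2 = (2*(-60/7)*(6 - 60/7))**2 = (2*(-60/7)*(-18/7))**2 = (2160/49)**2 = 4665600/2401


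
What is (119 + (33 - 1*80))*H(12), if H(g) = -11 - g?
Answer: -1656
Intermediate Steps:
(119 + (33 - 1*80))*H(12) = (119 + (33 - 1*80))*(-11 - 1*12) = (119 + (33 - 80))*(-11 - 12) = (119 - 47)*(-23) = 72*(-23) = -1656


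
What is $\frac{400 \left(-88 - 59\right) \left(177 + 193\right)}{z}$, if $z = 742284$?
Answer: $- \frac{1813000}{61857} \approx -29.31$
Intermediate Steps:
$\frac{400 \left(-88 - 59\right) \left(177 + 193\right)}{z} = \frac{400 \left(-88 - 59\right) \left(177 + 193\right)}{742284} = 400 \left(\left(-147\right) 370\right) \frac{1}{742284} = 400 \left(-54390\right) \frac{1}{742284} = \left(-21756000\right) \frac{1}{742284} = - \frac{1813000}{61857}$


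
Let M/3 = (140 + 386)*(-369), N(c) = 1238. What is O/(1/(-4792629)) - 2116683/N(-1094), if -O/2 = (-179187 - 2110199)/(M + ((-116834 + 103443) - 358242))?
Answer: 27165092938161999/1180946770 ≈ 2.3003e+7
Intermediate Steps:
M = -582282 (M = 3*((140 + 386)*(-369)) = 3*(526*(-369)) = 3*(-194094) = -582282)
O = -4578772/953915 (O = -2*(-179187 - 2110199)/(-582282 + ((-116834 + 103443) - 358242)) = -(-4578772)/(-582282 + (-13391 - 358242)) = -(-4578772)/(-582282 - 371633) = -(-4578772)/(-953915) = -(-4578772)*(-1)/953915 = -2*2289386/953915 = -4578772/953915 ≈ -4.8000)
O/(1/(-4792629)) - 2116683/N(-1094) = -4578772/(953915*(1/(-4792629))) - 2116683/1238 = -4578772/(953915*(-1/4792629)) - 2116683*1/1238 = -4578772/953915*(-4792629) - 2116683/1238 = 21944355471588/953915 - 2116683/1238 = 27165092938161999/1180946770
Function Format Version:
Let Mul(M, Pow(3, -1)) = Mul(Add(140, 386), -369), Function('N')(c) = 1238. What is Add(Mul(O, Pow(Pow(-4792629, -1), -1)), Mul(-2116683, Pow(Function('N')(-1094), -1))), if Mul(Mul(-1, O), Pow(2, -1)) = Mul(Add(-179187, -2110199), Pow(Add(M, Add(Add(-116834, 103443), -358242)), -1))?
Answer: Rational(27165092938161999, 1180946770) ≈ 2.3003e+7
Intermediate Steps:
M = -582282 (M = Mul(3, Mul(Add(140, 386), -369)) = Mul(3, Mul(526, -369)) = Mul(3, -194094) = -582282)
O = Rational(-4578772, 953915) (O = Mul(-2, Mul(Add(-179187, -2110199), Pow(Add(-582282, Add(Add(-116834, 103443), -358242)), -1))) = Mul(-2, Mul(-2289386, Pow(Add(-582282, Add(-13391, -358242)), -1))) = Mul(-2, Mul(-2289386, Pow(Add(-582282, -371633), -1))) = Mul(-2, Mul(-2289386, Pow(-953915, -1))) = Mul(-2, Mul(-2289386, Rational(-1, 953915))) = Mul(-2, Rational(2289386, 953915)) = Rational(-4578772, 953915) ≈ -4.8000)
Add(Mul(O, Pow(Pow(-4792629, -1), -1)), Mul(-2116683, Pow(Function('N')(-1094), -1))) = Add(Mul(Rational(-4578772, 953915), Pow(Pow(-4792629, -1), -1)), Mul(-2116683, Pow(1238, -1))) = Add(Mul(Rational(-4578772, 953915), Pow(Rational(-1, 4792629), -1)), Mul(-2116683, Rational(1, 1238))) = Add(Mul(Rational(-4578772, 953915), -4792629), Rational(-2116683, 1238)) = Add(Rational(21944355471588, 953915), Rational(-2116683, 1238)) = Rational(27165092938161999, 1180946770)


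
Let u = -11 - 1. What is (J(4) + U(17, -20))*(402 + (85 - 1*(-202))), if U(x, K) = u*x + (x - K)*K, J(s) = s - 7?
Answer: -652483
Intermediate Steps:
J(s) = -7 + s
u = -12
U(x, K) = -12*x + K*(x - K) (U(x, K) = -12*x + (x - K)*K = -12*x + K*(x - K))
(J(4) + U(17, -20))*(402 + (85 - 1*(-202))) = ((-7 + 4) + (-1*(-20)² - 12*17 - 20*17))*(402 + (85 - 1*(-202))) = (-3 + (-1*400 - 204 - 340))*(402 + (85 + 202)) = (-3 + (-400 - 204 - 340))*(402 + 287) = (-3 - 944)*689 = -947*689 = -652483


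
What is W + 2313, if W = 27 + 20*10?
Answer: 2540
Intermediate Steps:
W = 227 (W = 27 + 200 = 227)
W + 2313 = 227 + 2313 = 2540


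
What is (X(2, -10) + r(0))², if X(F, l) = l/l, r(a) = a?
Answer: 1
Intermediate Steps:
X(F, l) = 1
(X(2, -10) + r(0))² = (1 + 0)² = 1² = 1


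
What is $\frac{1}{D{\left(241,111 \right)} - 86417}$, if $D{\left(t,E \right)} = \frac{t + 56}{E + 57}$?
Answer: $- \frac{56}{4839253} \approx -1.1572 \cdot 10^{-5}$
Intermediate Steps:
$D{\left(t,E \right)} = \frac{56 + t}{57 + E}$
$\frac{1}{D{\left(241,111 \right)} - 86417} = \frac{1}{\frac{56 + 241}{57 + 111} - 86417} = \frac{1}{\frac{1}{168} \cdot 297 - 86417} = \frac{1}{\frac{99}{56} - 86417} = \frac{1}{- \frac{4839253}{56}} = - \frac{56}{4839253}$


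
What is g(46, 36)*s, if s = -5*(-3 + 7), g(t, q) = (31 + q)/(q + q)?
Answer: -335/18 ≈ -18.611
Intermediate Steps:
g(t, q) = (31 + q)/(2*q) (g(t, q) = (31 + q)/((2*q)) = (31 + q)*(1/(2*q)) = (31 + q)/(2*q))
s = -20 (s = -5*4 = -20)
g(46, 36)*s = ((½)*(31 + 36)/36)*(-20) = ((½)*(1/36)*67)*(-20) = (67/72)*(-20) = -335/18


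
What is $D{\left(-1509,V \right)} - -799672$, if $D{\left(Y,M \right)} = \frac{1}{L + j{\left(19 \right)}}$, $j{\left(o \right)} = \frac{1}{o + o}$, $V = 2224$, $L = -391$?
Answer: $\frac{11880726866}{14857} \approx 7.9967 \cdot 10^{5}$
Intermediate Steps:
$j{\left(o \right)} = \frac{1}{2 o}$
$D{\left(Y,M \right)} = - \frac{38}{14857}$ ($D{\left(Y,M \right)} = \frac{1}{-391 + \frac{1}{2 \cdot 19}} = \frac{1}{-391 + \frac{1}{2} \cdot \frac{1}{19}} = \frac{1}{-391 + \frac{1}{38}} = \frac{1}{- \frac{14857}{38}} = - \frac{38}{14857}$)
$D{\left(-1509,V \right)} - -799672 = - \frac{38}{14857} - -799672 = - \frac{38}{14857} + 799672 = \frac{11880726866}{14857}$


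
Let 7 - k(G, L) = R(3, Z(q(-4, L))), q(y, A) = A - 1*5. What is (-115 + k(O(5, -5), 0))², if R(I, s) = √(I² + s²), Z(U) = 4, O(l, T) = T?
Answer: 12769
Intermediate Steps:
q(y, A) = -5 + A (q(y, A) = A - 5 = -5 + A)
k(G, L) = 2 (k(G, L) = 7 - √(3² + 4²) = 7 - √(9 + 16) = 7 - √25 = 7 - 1*5 = 7 - 5 = 2)
(-115 + k(O(5, -5), 0))² = (-115 + 2)² = (-113)² = 12769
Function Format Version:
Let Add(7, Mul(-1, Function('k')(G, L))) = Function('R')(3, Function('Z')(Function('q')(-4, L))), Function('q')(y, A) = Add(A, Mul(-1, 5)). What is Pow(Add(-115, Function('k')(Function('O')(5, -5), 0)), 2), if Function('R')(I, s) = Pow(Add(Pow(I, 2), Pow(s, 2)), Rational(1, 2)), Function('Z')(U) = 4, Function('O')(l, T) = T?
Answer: 12769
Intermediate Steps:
Function('q')(y, A) = Add(-5, A) (Function('q')(y, A) = Add(A, -5) = Add(-5, A))
Function('k')(G, L) = 2 (Function('k')(G, L) = Add(7, Mul(-1, Pow(Add(Pow(3, 2), Pow(4, 2)), Rational(1, 2)))) = Add(7, Mul(-1, Pow(Add(9, 16), Rational(1, 2)))) = Add(7, Mul(-1, Pow(25, Rational(1, 2)))) = Add(7, Mul(-1, 5)) = Add(7, -5) = 2)
Pow(Add(-115, Function('k')(Function('O')(5, -5), 0)), 2) = Pow(Add(-115, 2), 2) = Pow(-113, 2) = 12769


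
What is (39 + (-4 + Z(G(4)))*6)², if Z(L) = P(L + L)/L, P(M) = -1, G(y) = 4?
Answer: 729/4 ≈ 182.25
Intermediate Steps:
Z(L) = -1/L
(39 + (-4 + Z(G(4)))*6)² = (39 + (-4 - 1/4)*6)² = (39 + (-4 - 1*¼)*6)² = (39 + (-4 - ¼)*6)² = (39 - 17/4*6)² = (39 - 51/2)² = (27/2)² = 729/4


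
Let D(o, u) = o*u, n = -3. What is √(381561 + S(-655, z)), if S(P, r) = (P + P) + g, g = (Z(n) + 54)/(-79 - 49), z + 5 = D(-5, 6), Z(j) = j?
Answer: √97344154/16 ≈ 616.64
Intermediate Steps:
z = -35 (z = -5 - 5*6 = -5 - 30 = -35)
g = -51/128 (g = (-3 + 54)/(-79 - 49) = 51/(-128) = 51*(-1/128) = -51/128 ≈ -0.39844)
S(P, r) = -51/128 + 2*P (S(P, r) = (P + P) - 51/128 = 2*P - 51/128 = -51/128 + 2*P)
√(381561 + S(-655, z)) = √(381561 + (-51/128 + 2*(-655))) = √(381561 + (-51/128 - 1310)) = √(381561 - 167731/128) = √(48672077/128) = √97344154/16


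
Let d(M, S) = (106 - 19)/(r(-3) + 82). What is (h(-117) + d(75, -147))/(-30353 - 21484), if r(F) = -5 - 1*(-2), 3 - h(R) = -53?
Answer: -4511/4095123 ≈ -0.0011016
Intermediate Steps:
h(R) = 56 (h(R) = 3 - 1*(-53) = 3 + 53 = 56)
r(F) = -3 (r(F) = -5 + 2 = -3)
d(M, S) = 87/79 (d(M, S) = (106 - 19)/(-3 + 82) = 87/79)
(h(-117) + d(75, -147))/(-30353 - 21484) = (56 + 87/79)/(-30353 - 21484) = (4511/79)/(-51837) = (4511/79)*(-1/51837) = -4511/4095123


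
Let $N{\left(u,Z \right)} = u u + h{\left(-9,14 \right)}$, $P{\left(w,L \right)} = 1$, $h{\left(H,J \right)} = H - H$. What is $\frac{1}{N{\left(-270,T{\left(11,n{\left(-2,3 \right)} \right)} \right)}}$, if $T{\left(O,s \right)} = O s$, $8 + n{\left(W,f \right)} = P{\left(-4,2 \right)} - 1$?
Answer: $\frac{1}{72900} \approx 1.3717 \cdot 10^{-5}$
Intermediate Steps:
$h{\left(H,J \right)} = 0$
$n{\left(W,f \right)} = -8$ ($n{\left(W,f \right)} = -8 + \left(1 - 1\right) = -8 + 0 = -8$)
$N{\left(u,Z \right)} = u^{2}$ ($N{\left(u,Z \right)} = u u + 0 = u^{2} + 0 = u^{2}$)
$\frac{1}{N{\left(-270,T{\left(11,n{\left(-2,3 \right)} \right)} \right)}} = \frac{1}{\left(-270\right)^{2}} = \frac{1}{72900}$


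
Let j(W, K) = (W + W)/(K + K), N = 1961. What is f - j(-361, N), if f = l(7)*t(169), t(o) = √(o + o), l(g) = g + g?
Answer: 361/1961 + 182*√2 ≈ 257.57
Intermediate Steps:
l(g) = 2*g
t(o) = √2*√o (t(o) = √(2*o) = √2*√o)
j(W, K) = W/K (j(W, K) = (2*W)/((2*K)) = (2*W)*(1/(2*K)) = W/K)
f = 182*√2 (f = (2*7)*(√2*√169) = 14*(√2*13) = 14*(13*√2) = 182*√2 ≈ 257.39)
f - j(-361, N) = 182*√2 - (-361)/1961 = 182*√2 - 1*(-361/1961) = 182*√2 + 361/1961 = 361/1961 + 182*√2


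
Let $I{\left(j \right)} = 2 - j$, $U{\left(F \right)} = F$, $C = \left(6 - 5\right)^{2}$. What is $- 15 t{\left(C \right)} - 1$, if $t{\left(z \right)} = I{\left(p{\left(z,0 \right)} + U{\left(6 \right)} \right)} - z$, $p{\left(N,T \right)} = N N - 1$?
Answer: $74$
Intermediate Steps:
$p{\left(N,T \right)} = -1 + N^{2}$ ($p{\left(N,T \right)} = N^{2} - 1 = -1 + N^{2}$)
$C = 1$ ($C = 1^{2} = 1$)
$t{\left(z \right)} = -3 - z - z^{2}$ ($t{\left(z \right)} = \left(2 - \left(\left(-1 + z^{2}\right) + 6\right)\right) - z = \left(2 - \left(5 + z^{2}\right)\right) - z = \left(-3 - z^{2}\right) - z = -3 - z - z^{2}$)
$- 15 t{\left(C \right)} - 1 = - 15 \left(-3 - 1 - 1^{2}\right) - 1 = - 15 \left(-3 - 1 - 1\right) - 1 = \left(-15\right) \left(-5\right) - 1 = 75 - 1 = 74$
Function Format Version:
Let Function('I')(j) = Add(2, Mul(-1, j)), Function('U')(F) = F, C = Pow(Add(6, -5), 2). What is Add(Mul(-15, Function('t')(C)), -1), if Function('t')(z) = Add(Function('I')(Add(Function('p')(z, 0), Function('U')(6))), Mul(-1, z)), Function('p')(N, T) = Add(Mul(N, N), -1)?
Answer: 74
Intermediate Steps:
Function('p')(N, T) = Add(-1, Pow(N, 2)) (Function('p')(N, T) = Add(Pow(N, 2), -1) = Add(-1, Pow(N, 2)))
C = 1 (C = Pow(1, 2) = 1)
Function('t')(z) = Add(-3, Mul(-1, z), Mul(-1, Pow(z, 2))) (Function('t')(z) = Add(Add(2, Mul(-1, Add(Add(-1, Pow(z, 2)), 6))), Mul(-1, z)) = Add(Add(2, Mul(-1, Add(5, Pow(z, 2)))), Mul(-1, z)) = Add(Add(2, Add(-5, Mul(-1, Pow(z, 2)))), Mul(-1, z)) = Add(Add(-3, Mul(-1, Pow(z, 2))), Mul(-1, z)) = Add(-3, Mul(-1, z), Mul(-1, Pow(z, 2))))
Add(Mul(-15, Function('t')(C)), -1) = Add(Mul(-15, Add(-3, Mul(-1, 1), Mul(-1, Pow(1, 2)))), -1) = Add(Mul(-15, Add(-3, -1, Mul(-1, 1))), -1) = Add(Mul(-15, Add(-3, -1, -1)), -1) = Add(Mul(-15, -5), -1) = Add(75, -1) = 74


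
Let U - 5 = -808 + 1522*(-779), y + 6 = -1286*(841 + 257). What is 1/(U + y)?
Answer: -1/2598475 ≈ -3.8484e-7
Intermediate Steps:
y = -1412034 (y = -6 - 1286*(841 + 257) = -6 - 1286*1098 = -6 - 1412028 = -1412034)
U = -1186441 (U = 5 + (-808 + 1522*(-779)) = 5 + (-808 - 1185638) = 5 - 1186446 = -1186441)
1/(U + y) = 1/(-1186441 - 1412034) = 1/(-2598475) = -1/2598475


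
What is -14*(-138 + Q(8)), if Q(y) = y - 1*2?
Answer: 1848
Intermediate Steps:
Q(y) = -2 + y (Q(y) = y - 2 = -2 + y)
-14*(-138 + Q(8)) = -14*(-138 + (-2 + 8)) = -14*(-138 + 6) = -14*(-132) = 1848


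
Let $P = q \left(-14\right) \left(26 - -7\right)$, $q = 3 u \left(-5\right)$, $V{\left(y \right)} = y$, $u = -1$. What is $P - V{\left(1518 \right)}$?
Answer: $-8448$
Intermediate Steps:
$q = 15$ ($q = 3 \left(-1\right) \left(-5\right) = \left(-3\right) \left(-5\right) = 15$)
$P = -6930$ ($P = 15 \left(-14\right) \left(26 - -7\right) = - 210 \left(26 + 7\right) = \left(-210\right) 33 = -6930$)
$P - V{\left(1518 \right)} = -6930 - 1518 = -8448$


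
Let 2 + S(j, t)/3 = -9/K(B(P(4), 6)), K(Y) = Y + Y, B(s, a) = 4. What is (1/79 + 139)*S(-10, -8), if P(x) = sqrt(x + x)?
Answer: -411825/316 ≈ -1303.2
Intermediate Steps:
P(x) = sqrt(2)*sqrt(x) (P(x) = sqrt(2*x) = sqrt(2)*sqrt(x))
K(Y) = 2*Y
S(j, t) = -75/8 (S(j, t) = -6 + 3*(-9/(2*4)) = -6 + 3*(-9/8) = -6 - 27/8 = -75/8)
(1/79 + 139)*S(-10, -8) = (1/79 + 139)*(-75/8) = (10982/79)*(-75/8) = -411825/316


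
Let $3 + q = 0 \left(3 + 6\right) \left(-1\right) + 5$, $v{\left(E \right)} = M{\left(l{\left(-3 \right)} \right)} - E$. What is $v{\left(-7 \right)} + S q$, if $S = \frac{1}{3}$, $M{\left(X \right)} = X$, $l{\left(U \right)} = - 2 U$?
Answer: $\frac{41}{3} \approx 13.667$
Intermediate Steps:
$v{\left(E \right)} = 6 - E$ ($v{\left(E \right)} = \left(-2\right) \left(-3\right) - E = 6 - E$)
$q = 2$ ($q = -3 + \left(0 \left(3 + 6\right) \left(-1\right) + 5\right) = -3 + \left(0 \cdot 9 \left(-1\right) + 5\right) = -3 + \left(0 \left(-9\right) + 5\right) = -3 + \left(0 + 5\right) = -3 + 5 = 2$)
$S = \frac{1}{3} \approx 0.33333$
$v{\left(-7 \right)} + S q = \left(6 - -7\right) + \frac{1}{3} \cdot 2 = \left(6 + 7\right) + \frac{2}{3} = 13 + \frac{2}{3} = \frac{41}{3}$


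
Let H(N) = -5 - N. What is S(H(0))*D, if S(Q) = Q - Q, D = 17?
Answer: 0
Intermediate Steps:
S(Q) = 0
S(H(0))*D = 0*17 = 0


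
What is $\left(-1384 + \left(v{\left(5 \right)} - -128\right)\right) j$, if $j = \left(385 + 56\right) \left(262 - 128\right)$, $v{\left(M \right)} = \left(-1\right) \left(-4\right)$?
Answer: $-73985688$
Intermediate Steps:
$v{\left(M \right)} = 4$
$j = 59094$ ($j = 441 \cdot 134 = 59094$)
$\left(-1384 + \left(v{\left(5 \right)} - -128\right)\right) j = \left(-1384 + \left(4 - -128\right)\right) 59094 = \left(-1384 + \left(4 + 128\right)\right) 59094 = \left(-1384 + 132\right) 59094 = \left(-1252\right) 59094 = -73985688$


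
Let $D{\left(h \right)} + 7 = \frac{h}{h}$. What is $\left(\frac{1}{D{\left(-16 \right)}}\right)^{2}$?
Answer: $\frac{1}{36} \approx 0.027778$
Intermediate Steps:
$D{\left(h \right)} = -6$ ($D{\left(h \right)} = -7 + \frac{h}{h} = -7 + 1 = -6$)
$\left(\frac{1}{D{\left(-16 \right)}}\right)^{2} = \left(\frac{1}{-6}\right)^{2} = \left(- \frac{1}{6}\right)^{2} = \frac{1}{36}$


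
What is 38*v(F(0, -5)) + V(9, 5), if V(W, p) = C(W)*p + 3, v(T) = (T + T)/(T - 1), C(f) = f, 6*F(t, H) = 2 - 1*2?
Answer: 48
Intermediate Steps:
F(t, H) = 0 (F(t, H) = (2 - 1*2)/6 = (2 - 2)/6 = (1/6)*0 = 0)
v(T) = 2*T/(-1 + T) (v(T) = (2*T)/(-1 + T) = 2*T/(-1 + T))
V(W, p) = 3 + W*p (V(W, p) = W*p + 3 = 3 + W*p)
38*v(F(0, -5)) + V(9, 5) = 38*(2*0/(-1 + 0)) + (3 + 9*5) = 38*(2*0/(-1)) + (3 + 45) = 38*(2*0*(-1)) + 48 = 38*0 + 48 = 0 + 48 = 48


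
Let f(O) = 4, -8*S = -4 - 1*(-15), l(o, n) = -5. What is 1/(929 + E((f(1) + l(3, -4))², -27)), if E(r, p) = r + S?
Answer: 8/7429 ≈ 0.0010769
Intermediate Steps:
S = -11/8 (S = -(-4 - 1*(-15))/8 = -(-4 + 15)/8 = -⅛*11 = -11/8 ≈ -1.3750)
E(r, p) = -11/8 + r (E(r, p) = r - 11/8 = -11/8 + r)
1/(929 + E((f(1) + l(3, -4))², -27)) = 1/(929 + (-11/8 + (4 - 5)²)) = 1/(929 + (-11/8 + (-1)²)) = 1/(929 + (-11/8 + 1)) = 1/(929 - 3/8) = 1/(7429/8) = 8/7429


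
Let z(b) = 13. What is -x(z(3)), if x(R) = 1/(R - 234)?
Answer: 1/221 ≈ 0.0045249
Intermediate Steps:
x(R) = 1/(-234 + R)
-x(z(3)) = -1/(-234 + 13) = -1/(-221) = -1*(-1/221) = 1/221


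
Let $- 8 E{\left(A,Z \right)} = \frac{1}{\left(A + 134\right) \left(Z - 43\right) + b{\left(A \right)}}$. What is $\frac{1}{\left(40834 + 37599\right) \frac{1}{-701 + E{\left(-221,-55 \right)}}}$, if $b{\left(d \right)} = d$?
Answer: $- \frac{46574441}{5211088520} \approx -0.0089376$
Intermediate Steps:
$E{\left(A,Z \right)} = - \frac{1}{8 \left(A + \left(-43 + Z\right) \left(134 + A\right)\right)}$ ($E{\left(A,Z \right)} = - \frac{1}{8 \left(\left(A + 134\right) \left(Z - 43\right) + A\right)} = - \frac{1}{8 \left(\left(134 + A\right) \left(-43 + Z\right) + A\right)} = - \frac{1}{8 \left(\left(-43 + Z\right) \left(134 + A\right) + A\right)} = - \frac{1}{8 \left(A + \left(-43 + Z\right) \left(134 + A\right)\right)}$)
$\frac{1}{\left(40834 + 37599\right) \frac{1}{-701 + E{\left(-221,-55 \right)}}} = \frac{1}{\left(40834 + 37599\right) \frac{1}{-701 - \frac{1}{-46096 - -74256 + 1072 \left(-55\right) + 8 \left(-221\right) \left(-55\right)}}} = \frac{1}{78433 \frac{1}{-701 - \frac{1}{-46096 + 74256 - 58960 + 97240}}} = \frac{1}{78433 \frac{1}{-701 - \frac{1}{66440}}} = \frac{1}{78433 \frac{1}{- \frac{46574441}{66440}}} = \frac{1}{78433 \left(- \frac{66440}{46574441}\right)} = \frac{1}{- \frac{5211088520}{46574441}} = - \frac{46574441}{5211088520}$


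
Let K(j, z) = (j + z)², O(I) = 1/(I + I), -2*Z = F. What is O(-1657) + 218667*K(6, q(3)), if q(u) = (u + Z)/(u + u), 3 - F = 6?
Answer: 264139458643/26512 ≈ 9.9630e+6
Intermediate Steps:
F = -3 (F = 3 - 1*6 = 3 - 6 = -3)
Z = 3/2 (Z = -½*(-3) = 3/2 ≈ 1.5000)
q(u) = (3/2 + u)/(2*u) (q(u) = (u + 3/2)/(u + u) = (3/2 + u)/((2*u)) = (3/2 + u)*(1/(2*u)) = (3/2 + u)/(2*u))
O(I) = 1/(2*I)
O(-1657) + 218667*K(6, q(3)) = (½)/(-1657) + 218667*(6 + (¼)*(3 + 2*3)/3)² = (½)*(-1/1657) + 218667*(6 + (¼)*(⅓)*(3 + 6))² = -1/3314 + 218667*(6 + (¼)*(⅓)*9)² = -1/3314 + 218667*(6 + ¾)² = -1/3314 + 218667*(27/4)² = -1/3314 + 218667*(729/16) = -1/3314 + 159408243/16 = 264139458643/26512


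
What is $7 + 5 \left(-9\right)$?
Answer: $-38$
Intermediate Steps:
$7 + 5 \left(-9\right) = 7 - 45 = -38$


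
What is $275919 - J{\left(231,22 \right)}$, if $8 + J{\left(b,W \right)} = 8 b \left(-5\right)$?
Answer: $285167$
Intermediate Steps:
$J{\left(b,W \right)} = -8 - 40 b$ ($J{\left(b,W \right)} = -8 + 8 b \left(-5\right) = -8 - 40 b$)
$275919 - J{\left(231,22 \right)} = 275919 - \left(-8 - 9240\right) = 275919 - -9248 = 275919 + 9248 = 285167$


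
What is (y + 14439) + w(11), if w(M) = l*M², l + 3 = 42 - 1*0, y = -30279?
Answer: -11121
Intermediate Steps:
l = 39 (l = -3 + (42 - 1*0) = -3 + (42 + 0) = -3 + 42 = 39)
w(M) = 39*M²
(y + 14439) + w(11) = (-30279 + 14439) + 39*11² = -15840 + 39*121 = -15840 + 4719 = -11121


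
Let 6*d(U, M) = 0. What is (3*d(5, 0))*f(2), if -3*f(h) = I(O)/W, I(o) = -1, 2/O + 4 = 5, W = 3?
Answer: 0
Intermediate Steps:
O = 2 (O = 2/(-4 + 5) = 2/1 = 2*1 = 2)
d(U, M) = 0 (d(U, M) = (1/6)*0 = 0)
f(h) = 1/9 (f(h) = -(-1)/(3*3) = -1/3*(-1/3) = 1/9)
(3*d(5, 0))*f(2) = (3*0)*(1/9) = 0*(1/9) = 0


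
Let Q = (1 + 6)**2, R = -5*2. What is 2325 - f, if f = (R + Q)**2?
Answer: 804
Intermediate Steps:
R = -10
Q = 49 (Q = 7**2 = 49)
f = 1521 (f = (-10 + 49)**2 = 39**2 = 1521)
2325 - f = 2325 - 1*1521 = 2325 - 1521 = 804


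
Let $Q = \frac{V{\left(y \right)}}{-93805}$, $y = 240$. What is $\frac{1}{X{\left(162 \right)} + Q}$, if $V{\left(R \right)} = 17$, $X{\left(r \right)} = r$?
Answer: $\frac{93805}{15196393} \approx 0.0061728$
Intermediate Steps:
$Q = - \frac{17}{93805}$ ($Q = \frac{17}{-93805} = 17 \left(- \frac{1}{93805}\right) = - \frac{17}{93805} \approx -0.00018123$)
$\frac{1}{X{\left(162 \right)} + Q} = \frac{1}{162 - \frac{17}{93805}} = \frac{1}{\frac{15196393}{93805}} = \frac{93805}{15196393}$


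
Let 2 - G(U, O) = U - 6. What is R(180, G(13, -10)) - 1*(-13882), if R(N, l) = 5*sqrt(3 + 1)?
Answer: 13892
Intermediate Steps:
G(U, O) = 8 - U (G(U, O) = 2 - (U - 6) = 2 - (-6 + U) = 2 + (6 - U) = 8 - U)
R(N, l) = 10 (R(N, l) = 5*sqrt(4) = 5*2 = 10)
R(180, G(13, -10)) - 1*(-13882) = 10 - 1*(-13882) = 10 + 13882 = 13892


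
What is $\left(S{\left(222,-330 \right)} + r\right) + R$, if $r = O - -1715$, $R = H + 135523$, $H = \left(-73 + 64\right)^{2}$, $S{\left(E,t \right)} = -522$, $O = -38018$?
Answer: $98779$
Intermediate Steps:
$H = 81$ ($H = \left(-9\right)^{2} = 81$)
$R = 135604$ ($R = 81 + 135523 = 135604$)
$r = -36303$ ($r = -38018 - -1715 = -38018 + 1715 = -36303$)
$\left(S{\left(222,-330 \right)} + r\right) + R = \left(-522 - 36303\right) + 135604 = -36825 + 135604 = 98779$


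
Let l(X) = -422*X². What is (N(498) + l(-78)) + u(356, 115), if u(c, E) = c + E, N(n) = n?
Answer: -2566479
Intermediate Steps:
u(c, E) = E + c
(N(498) + l(-78)) + u(356, 115) = (498 - 422*(-78)²) + (115 + 356) = (498 - 422*6084) + 471 = (498 - 2567448) + 471 = -2566950 + 471 = -2566479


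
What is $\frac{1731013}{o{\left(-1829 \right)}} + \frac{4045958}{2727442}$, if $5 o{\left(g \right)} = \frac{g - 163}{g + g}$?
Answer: $\frac{21587860752253169}{1358266116} \approx 1.5894 \cdot 10^{7}$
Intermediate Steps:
$o{\left(g \right)} = \frac{-163 + g}{10 g}$ ($o{\left(g \right)} = \frac{\left(g - 163\right) \frac{1}{g + g}}{5} = \frac{\left(-163 + g\right) \frac{1}{2 g}}{5} = \frac{\frac{1}{2} \frac{1}{g} \left(-163 + g\right)}{5} = \frac{-163 + g}{10 g}$)
$\frac{1731013}{o{\left(-1829 \right)}} + \frac{4045958}{2727442} = \frac{1731013}{\frac{1}{10} \frac{1}{-1829} \left(-163 - 1829\right)} + \frac{4045958}{2727442} = \frac{1731013}{\frac{1}{10} \left(- \frac{1}{1829}\right) \left(-1992\right)} + 4045958 \cdot \frac{1}{2727442} = \frac{1731013}{\frac{996}{9145}} + \frac{2022979}{1363721} = 1731013 \cdot \frac{9145}{996} + \frac{2022979}{1363721} = \frac{15830113885}{996} + \frac{2022979}{1363721} = \frac{21587860752253169}{1358266116}$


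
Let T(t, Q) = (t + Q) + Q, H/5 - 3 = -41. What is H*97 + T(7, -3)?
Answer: -18429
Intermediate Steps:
H = -190 (H = 15 + 5*(-41) = 15 - 205 = -190)
T(t, Q) = t + 2*Q (T(t, Q) = (Q + t) + Q = t + 2*Q)
H*97 + T(7, -3) = -190*97 + (7 + 2*(-3)) = -18430 + (7 - 6) = -18430 + 1 = -18429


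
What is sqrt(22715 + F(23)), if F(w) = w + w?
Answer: 9*sqrt(281) ≈ 150.87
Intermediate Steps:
F(w) = 2*w
sqrt(22715 + F(23)) = sqrt(22715 + 2*23) = sqrt(22715 + 46) = sqrt(22761) = 9*sqrt(281)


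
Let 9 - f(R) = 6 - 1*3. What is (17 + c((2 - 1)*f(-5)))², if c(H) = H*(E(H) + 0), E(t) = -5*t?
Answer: 26569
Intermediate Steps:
f(R) = 6 (f(R) = 9 - (6 - 1*3) = 9 - (6 - 3) = 9 - 1*3 = 9 - 3 = 6)
c(H) = -5*H² (c(H) = H*(-5*H + 0) = H*(-5*H) = -5*H²)
(17 + c((2 - 1)*f(-5)))² = (17 - 5*36*(2 - 1)²)² = (17 - 5*(1*6)²)² = (17 - 5*6²)² = (17 - 5*36)² = (17 - 180)² = (-163)² = 26569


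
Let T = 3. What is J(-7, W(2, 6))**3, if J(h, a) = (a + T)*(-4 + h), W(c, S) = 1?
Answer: -85184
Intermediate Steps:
J(h, a) = (-4 + h)*(3 + a) (J(h, a) = (a + 3)*(-4 + h) = (3 + a)*(-4 + h) = (-4 + h)*(3 + a))
J(-7, W(2, 6))**3 = (-12 - 4*1 + 3*(-7) + 1*(-7))**3 = (-12 - 4 - 21 - 7)**3 = (-44)**3 = -85184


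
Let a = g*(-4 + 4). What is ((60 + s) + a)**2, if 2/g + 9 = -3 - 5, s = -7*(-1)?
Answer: 4489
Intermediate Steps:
s = 7
g = -2/17 (g = 2/(-9 + (-3 - 5)) = 2/(-9 - 8) = 2/(-17) = 2*(-1/17) = -2/17 ≈ -0.11765)
a = 0 (a = -2*(-4 + 4)/17 = -2/17*0 = 0)
((60 + s) + a)**2 = ((60 + 7) + 0)**2 = (67 + 0)**2 = 67**2 = 4489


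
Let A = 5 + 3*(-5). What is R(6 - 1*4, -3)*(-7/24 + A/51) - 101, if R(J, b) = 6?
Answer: -7067/68 ≈ -103.93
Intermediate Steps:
A = -10 (A = 5 - 15 = -10)
R(6 - 1*4, -3)*(-7/24 + A/51) - 101 = 6*(-7/24 - 10/51) - 101 = 6*(-199/408) - 101 = -199/68 - 101 = -7067/68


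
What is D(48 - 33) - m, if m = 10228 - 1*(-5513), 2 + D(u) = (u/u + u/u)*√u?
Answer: -15743 + 2*√15 ≈ -15735.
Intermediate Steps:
D(u) = -2 + 2*√u (D(u) = -2 + (u/u + u/u)*√u = -2 + (1 + 1)*√u = -2 + 2*√u)
m = 15741 (m = 10228 + 5513 = 15741)
D(48 - 33) - m = (-2 + 2*√(48 - 33)) - 1*15741 = (-2 + 2*√15) - 15741 = -15743 + 2*√15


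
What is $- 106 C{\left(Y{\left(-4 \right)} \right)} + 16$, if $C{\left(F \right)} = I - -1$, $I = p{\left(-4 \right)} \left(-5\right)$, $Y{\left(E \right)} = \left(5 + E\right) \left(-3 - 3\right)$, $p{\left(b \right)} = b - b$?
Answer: $-90$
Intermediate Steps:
$p{\left(b \right)} = 0$
$Y{\left(E \right)} = -30 - 6 E$ ($Y{\left(E \right)} = \left(5 + E\right) \left(-6\right) = -30 - 6 E$)
$I = 0$ ($I = 0 \left(-5\right) = 0$)
$C{\left(F \right)} = 1$ ($C{\left(F \right)} = 0 - -1 = 0 + 1 = 1$)
$- 106 C{\left(Y{\left(-4 \right)} \right)} + 16 = \left(-106\right) 1 + 16 = -106 + 16 = -90$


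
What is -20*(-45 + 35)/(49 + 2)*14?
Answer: 2800/51 ≈ 54.902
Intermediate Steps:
-20*(-45 + 35)/(49 + 2)*14 = -(-200)/51*14 = -20*(-10/51)*14 = (200/51)*14 = 2800/51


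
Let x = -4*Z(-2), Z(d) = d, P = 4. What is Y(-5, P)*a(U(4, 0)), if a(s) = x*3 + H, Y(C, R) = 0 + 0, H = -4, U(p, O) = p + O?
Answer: 0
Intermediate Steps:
U(p, O) = O + p
Y(C, R) = 0
x = 8 (x = -4*(-2) = 8)
a(s) = 20 (a(s) = 8*3 - 4 = 24 - 4 = 20)
Y(-5, P)*a(U(4, 0)) = 0*20 = 0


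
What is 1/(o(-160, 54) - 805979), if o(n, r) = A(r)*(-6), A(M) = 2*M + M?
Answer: -1/806951 ≈ -1.2392e-6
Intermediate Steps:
A(M) = 3*M
o(n, r) = -18*r (o(n, r) = (3*r)*(-6) = -18*r)
1/(o(-160, 54) - 805979) = 1/(-18*54 - 805979) = 1/(-972 - 805979) = 1/(-806951) = -1/806951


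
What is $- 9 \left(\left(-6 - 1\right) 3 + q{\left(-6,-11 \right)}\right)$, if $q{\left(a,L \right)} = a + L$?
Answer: $342$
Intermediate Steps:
$q{\left(a,L \right)} = L + a$
$- 9 \left(\left(-6 - 1\right) 3 + q{\left(-6,-11 \right)}\right) = - 9 \left(\left(-6 - 1\right) 3 - 17\right) = - 9 \left(\left(-7\right) 3 - 17\right) = - 9 \left(-21 - 17\right) = \left(-9\right) \left(-38\right) = 342$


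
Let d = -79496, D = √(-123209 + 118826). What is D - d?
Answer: 79496 + 3*I*√487 ≈ 79496.0 + 66.204*I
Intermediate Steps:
D = 3*I*√487 (D = √(-4383) = 3*I*√487 ≈ 66.204*I)
D - d = 3*I*√487 - 1*(-79496) = 3*I*√487 + 79496 = 79496 + 3*I*√487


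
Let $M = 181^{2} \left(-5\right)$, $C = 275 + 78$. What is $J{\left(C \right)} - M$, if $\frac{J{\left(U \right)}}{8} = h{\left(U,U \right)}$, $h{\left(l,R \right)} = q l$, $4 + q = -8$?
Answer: $129917$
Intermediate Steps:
$q = -12$ ($q = -4 - 8 = -12$)
$C = 353$
$M = -163805$ ($M = 32761 \left(-5\right) = -163805$)
$h{\left(l,R \right)} = - 12 l$
$J{\left(U \right)} = - 96 U$ ($J{\left(U \right)} = 8 \left(- 12 U\right) = - 96 U$)
$J{\left(C \right)} - M = \left(-96\right) 353 - -163805 = -33888 + 163805 = 129917$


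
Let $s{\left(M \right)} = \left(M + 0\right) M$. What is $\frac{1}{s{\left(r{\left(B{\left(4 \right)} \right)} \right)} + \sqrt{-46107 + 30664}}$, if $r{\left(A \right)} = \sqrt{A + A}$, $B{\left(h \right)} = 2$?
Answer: $\frac{4}{15459} - \frac{i \sqrt{15443}}{15459} \approx 0.00025875 - 0.0080387 i$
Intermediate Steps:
$r{\left(A \right)} = \sqrt{2} \sqrt{A}$ ($r{\left(A \right)} = \sqrt{2 A} = \sqrt{2} \sqrt{A}$)
$s{\left(M \right)} = M^{2}$ ($s{\left(M \right)} = M M = M^{2}$)
$\frac{1}{s{\left(r{\left(B{\left(4 \right)} \right)} \right)} + \sqrt{-46107 + 30664}} = \frac{1}{\left(\sqrt{2} \sqrt{2}\right)^{2} + \sqrt{-46107 + 30664}} = \frac{1}{2^{2} + \sqrt{-15443}} = \frac{1}{4 + i \sqrt{15443}}$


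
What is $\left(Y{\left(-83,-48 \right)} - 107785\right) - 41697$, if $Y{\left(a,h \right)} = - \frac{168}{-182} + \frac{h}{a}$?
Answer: $- \frac{161289458}{1079} \approx -1.4948 \cdot 10^{5}$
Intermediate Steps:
$Y{\left(a,h \right)} = \frac{12}{13} + \frac{h}{a}$ ($Y{\left(a,h \right)} = \left(-168\right) \left(- \frac{1}{182}\right) + \frac{h}{a} = \frac{12}{13} + \frac{h}{a}$)
$\left(Y{\left(-83,-48 \right)} - 107785\right) - 41697 = \left(\left(\frac{12}{13} - \frac{48}{-83}\right) - 107785\right) - 41697 = \left(\left(\frac{12}{13} - - \frac{48}{83}\right) - 107785\right) - 41697 = \left(\left(\frac{12}{13} + \frac{48}{83}\right) - 107785\right) - 41697 = \left(\frac{1620}{1079} - 107785\right) - 41697 = - \frac{116298395}{1079} - 41697 = - \frac{161289458}{1079}$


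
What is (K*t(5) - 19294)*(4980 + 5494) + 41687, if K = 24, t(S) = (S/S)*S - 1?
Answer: -201038165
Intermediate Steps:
t(S) = -1 + S (t(S) = 1*S - 1 = S - 1 = -1 + S)
(K*t(5) - 19294)*(4980 + 5494) + 41687 = (24*(-1 + 5) - 19294)*(4980 + 5494) + 41687 = (24*4 - 19294)*10474 + 41687 = (96 - 19294)*10474 + 41687 = -19198*10474 + 41687 = -201079852 + 41687 = -201038165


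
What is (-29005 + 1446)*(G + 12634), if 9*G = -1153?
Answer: -3101848127/9 ≈ -3.4465e+8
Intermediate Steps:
G = -1153/9 (G = (⅑)*(-1153) = -1153/9 ≈ -128.11)
(-29005 + 1446)*(G + 12634) = (-29005 + 1446)*(-1153/9 + 12634) = -27559*112553/9 = -3101848127/9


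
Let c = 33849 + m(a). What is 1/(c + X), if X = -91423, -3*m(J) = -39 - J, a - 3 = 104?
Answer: -3/172576 ≈ -1.7384e-5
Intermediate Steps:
a = 107 (a = 3 + 104 = 107)
m(J) = 13 + J/3 (m(J) = -(-39 - J)/3 = 13 + J/3)
c = 101693/3 (c = 33849 + (13 + (1/3)*107) = 33849 + (13 + 107/3) = 33849 + 146/3 = 101693/3 ≈ 33898.)
1/(c + X) = 1/(101693/3 - 91423) = 1/(-172576/3) = -3/172576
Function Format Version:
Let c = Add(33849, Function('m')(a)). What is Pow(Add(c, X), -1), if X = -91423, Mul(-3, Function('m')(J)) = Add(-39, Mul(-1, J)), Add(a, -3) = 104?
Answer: Rational(-3, 172576) ≈ -1.7384e-5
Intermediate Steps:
a = 107 (a = Add(3, 104) = 107)
Function('m')(J) = Add(13, Mul(Rational(1, 3), J)) (Function('m')(J) = Mul(Rational(-1, 3), Add(-39, Mul(-1, J))) = Add(13, Mul(Rational(1, 3), J)))
c = Rational(101693, 3) (c = Add(33849, Add(13, Mul(Rational(1, 3), 107))) = Add(33849, Add(13, Rational(107, 3))) = Add(33849, Rational(146, 3)) = Rational(101693, 3) ≈ 33898.)
Pow(Add(c, X), -1) = Pow(Add(Rational(101693, 3), -91423), -1) = Pow(Rational(-172576, 3), -1) = Rational(-3, 172576)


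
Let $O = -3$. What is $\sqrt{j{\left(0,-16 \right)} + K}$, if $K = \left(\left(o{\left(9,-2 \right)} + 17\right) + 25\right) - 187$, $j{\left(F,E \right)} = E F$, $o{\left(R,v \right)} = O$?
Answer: $2 i \sqrt{37} \approx 12.166 i$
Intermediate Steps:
$o{\left(R,v \right)} = -3$
$K = -148$ ($K = \left(\left(-3 + 17\right) + 25\right) - 187 = \left(14 + 25\right) - 187 = 39 - 187 = -148$)
$\sqrt{j{\left(0,-16 \right)} + K} = \sqrt{\left(-16\right) 0 - 148} = \sqrt{0 - 148} = \sqrt{-148} = 2 i \sqrt{37}$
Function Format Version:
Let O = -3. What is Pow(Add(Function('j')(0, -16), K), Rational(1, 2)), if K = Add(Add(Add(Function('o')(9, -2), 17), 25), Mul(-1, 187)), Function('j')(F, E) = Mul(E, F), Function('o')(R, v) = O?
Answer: Mul(2, I, Pow(37, Rational(1, 2))) ≈ Mul(12.166, I)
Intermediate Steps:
Function('o')(R, v) = -3
K = -148 (K = Add(Add(Add(-3, 17), 25), Mul(-1, 187)) = Add(Add(14, 25), -187) = Add(39, -187) = -148)
Pow(Add(Function('j')(0, -16), K), Rational(1, 2)) = Pow(Add(Mul(-16, 0), -148), Rational(1, 2)) = Pow(Add(0, -148), Rational(1, 2)) = Pow(-148, Rational(1, 2)) = Mul(2, I, Pow(37, Rational(1, 2)))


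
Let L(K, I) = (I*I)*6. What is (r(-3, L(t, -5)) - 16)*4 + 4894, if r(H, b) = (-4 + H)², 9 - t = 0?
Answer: 5026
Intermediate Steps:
t = 9 (t = 9 - 1*0 = 9 + 0 = 9)
L(K, I) = 6*I² (L(K, I) = I²*6 = 6*I²)
(r(-3, L(t, -5)) - 16)*4 + 4894 = ((-4 - 3)² - 16)*4 + 4894 = ((-7)² - 16)*4 + 4894 = (49 - 16)*4 + 4894 = 33*4 + 4894 = 132 + 4894 = 5026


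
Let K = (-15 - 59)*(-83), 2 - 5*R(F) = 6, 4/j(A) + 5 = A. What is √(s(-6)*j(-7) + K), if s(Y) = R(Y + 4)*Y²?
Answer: 13*√910/5 ≈ 78.432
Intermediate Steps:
j(A) = 4/(-5 + A)
R(F) = -⅘ (R(F) = ⅖ - ⅕*6 = ⅖ - 6/5 = -⅘)
s(Y) = -4*Y²/5
K = 6142 (K = -74*(-83) = 6142)
√(s(-6)*j(-7) + K) = √((-⅘*(-6)²)*(4/(-5 - 7)) + 6142) = √((-⅘*36)*(4/(-12)) + 6142) = √(-576*(-1)/(5*12) + 6142) = √(-144/5*(-⅓) + 6142) = √(48/5 + 6142) = √(30758/5) = 13*√910/5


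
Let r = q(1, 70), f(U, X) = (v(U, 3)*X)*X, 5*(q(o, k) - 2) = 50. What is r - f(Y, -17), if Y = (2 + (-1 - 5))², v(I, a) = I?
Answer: -4612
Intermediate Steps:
q(o, k) = 12 (q(o, k) = 2 + (⅕)*50 = 2 + 10 = 12)
Y = 16 (Y = (2 - 6)² = (-4)² = 16)
f(U, X) = U*X² (f(U, X) = (U*X)*X = U*X²)
r = 12
r - f(Y, -17) = 12 - 16*(-17)² = 12 - 16*289 = 12 - 1*4624 = 12 - 4624 = -4612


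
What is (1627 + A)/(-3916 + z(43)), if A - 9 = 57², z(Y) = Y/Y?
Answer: -977/783 ≈ -1.2478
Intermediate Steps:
z(Y) = 1
A = 3258 (A = 9 + 57² = 9 + 3249 = 3258)
(1627 + A)/(-3916 + z(43)) = (1627 + 3258)/(-3916 + 1) = 4885/(-3915) = 4885*(-1/3915) = -977/783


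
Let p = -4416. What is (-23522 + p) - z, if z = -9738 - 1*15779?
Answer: -2421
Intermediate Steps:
z = -25517 (z = -9738 - 15779 = -25517)
(-23522 + p) - z = (-23522 - 4416) - 1*(-25517) = -27938 + 25517 = -2421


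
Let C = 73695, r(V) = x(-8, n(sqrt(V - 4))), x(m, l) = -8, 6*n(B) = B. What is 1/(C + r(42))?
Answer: 1/73687 ≈ 1.3571e-5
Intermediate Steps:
n(B) = B/6
r(V) = -8
1/(C + r(42)) = 1/(73695 - 8) = 1/73687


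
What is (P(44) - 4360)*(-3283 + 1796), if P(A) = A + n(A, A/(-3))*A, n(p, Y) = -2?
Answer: 6548748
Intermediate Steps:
P(A) = -A (P(A) = A - 2*A = -A)
(P(44) - 4360)*(-3283 + 1796) = (-1*44 - 4360)*(-3283 + 1796) = (-44 - 4360)*(-1487) = -4404*(-1487) = 6548748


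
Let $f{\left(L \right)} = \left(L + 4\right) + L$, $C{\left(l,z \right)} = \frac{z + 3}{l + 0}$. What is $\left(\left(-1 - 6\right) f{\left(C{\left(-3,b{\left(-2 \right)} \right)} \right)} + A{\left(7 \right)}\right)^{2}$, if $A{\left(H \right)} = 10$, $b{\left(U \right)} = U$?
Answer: $\frac{1600}{9} \approx 177.78$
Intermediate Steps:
$C{\left(l,z \right)} = \frac{3 + z}{l}$
$f{\left(L \right)} = 4 + 2 L$ ($f{\left(L \right)} = \left(4 + L\right) + L = 4 + 2 L$)
$\left(\left(-1 - 6\right) f{\left(C{\left(-3,b{\left(-2 \right)} \right)} \right)} + A{\left(7 \right)}\right)^{2} = \left(\left(-1 - 6\right) \left(4 + 2 \frac{3 - 2}{-3}\right) + 10\right)^{2} = \left(- 7 \left(4 + 2 \left(\left(- \frac{1}{3}\right) 1\right)\right) + 10\right)^{2} = \left(- 7 \left(4 + 2 \left(- \frac{1}{3}\right)\right) + 10\right)^{2} = \left(- 7 \left(4 - \frac{2}{3}\right) + 10\right)^{2} = \left(\left(-7\right) \frac{10}{3} + 10\right)^{2} = \left(- \frac{70}{3} + 10\right)^{2} = \left(- \frac{40}{3}\right)^{2} = \frac{1600}{9}$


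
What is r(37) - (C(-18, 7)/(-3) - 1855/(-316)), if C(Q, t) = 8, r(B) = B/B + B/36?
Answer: -836/711 ≈ -1.1758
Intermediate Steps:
r(B) = 1 + B/36 (r(B) = 1 + B*(1/36) = 1 + B/36)
r(37) - (C(-18, 7)/(-3) - 1855/(-316)) = (1 + (1/36)*37) - (8/(-3) - 1855/(-316)) = (1 + 37/36) - (8*(-⅓) - 1855*(-1/316)) = 73/36 - (-8/3 + 1855/316) = 73/36 - 1*3037/948 = 73/36 - 3037/948 = -836/711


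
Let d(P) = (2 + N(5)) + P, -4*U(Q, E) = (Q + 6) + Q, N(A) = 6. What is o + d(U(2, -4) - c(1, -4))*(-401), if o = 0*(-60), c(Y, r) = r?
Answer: -7619/2 ≈ -3809.5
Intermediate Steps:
U(Q, E) = -3/2 - Q/2 (U(Q, E) = -((Q + 6) + Q)/4 = -((6 + Q) + Q)/4 = -(6 + 2*Q)/4 = -3/2 - Q/2)
o = 0
d(P) = 8 + P (d(P) = (2 + 6) + P = 8 + P)
o + d(U(2, -4) - c(1, -4))*(-401) = 0 + (8 + ((-3/2 - 1/2*2) - 1*(-4)))*(-401) = 0 + (8 + ((-3/2 - 1) + 4))*(-401) = 0 + (8 + (-5/2 + 4))*(-401) = 0 + (8 + 3/2)*(-401) = 0 + (19/2)*(-401) = 0 - 7619/2 = -7619/2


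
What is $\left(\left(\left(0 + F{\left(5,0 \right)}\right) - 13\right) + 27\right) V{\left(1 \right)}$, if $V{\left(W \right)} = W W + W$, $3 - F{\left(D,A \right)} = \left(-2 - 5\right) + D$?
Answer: $38$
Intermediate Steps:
$F{\left(D,A \right)} = 10 - D$ ($F{\left(D,A \right)} = 3 - \left(\left(-2 - 5\right) + D\right) = 3 - \left(-7 + D\right) = 10 - D$)
$V{\left(W \right)} = W + W^{2}$ ($V{\left(W \right)} = W^{2} + W = W + W^{2}$)
$\left(\left(\left(0 + F{\left(5,0 \right)}\right) - 13\right) + 27\right) V{\left(1 \right)} = \left(\left(\left(0 + \left(10 - 5\right)\right) - 13\right) + 27\right) 1 \left(1 + 1\right) = \left(\left(\left(0 + \left(10 - 5\right)\right) - 13\right) + 27\right) 1 \cdot 2 = \left(\left(\left(0 + 5\right) - 13\right) + 27\right) 2 = \left(\left(5 - 13\right) + 27\right) 2 = \left(-8 + 27\right) 2 = 19 \cdot 2 = 38$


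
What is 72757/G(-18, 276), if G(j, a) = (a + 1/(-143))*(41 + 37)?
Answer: 800327/236802 ≈ 3.3797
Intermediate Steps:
G(j, a) = -6/11 + 78*a (G(j, a) = (a - 1/143)*78 = (-1/143 + a)*78 = -6/11 + 78*a)
72757/G(-18, 276) = 72757/(-6/11 + 78*276) = 72757/(-6/11 + 21528) = 72757/(236802/11) = 72757*(11/236802) = 800327/236802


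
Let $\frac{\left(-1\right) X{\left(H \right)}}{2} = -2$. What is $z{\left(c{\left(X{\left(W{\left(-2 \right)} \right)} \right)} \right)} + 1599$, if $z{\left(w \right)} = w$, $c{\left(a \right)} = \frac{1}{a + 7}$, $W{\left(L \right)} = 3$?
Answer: $\frac{17590}{11} \approx 1599.1$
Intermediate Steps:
$X{\left(H \right)} = 4$ ($X{\left(H \right)} = \left(-2\right) \left(-2\right) = 4$)
$c{\left(a \right)} = \frac{1}{7 + a}$
$z{\left(c{\left(X{\left(W{\left(-2 \right)} \right)} \right)} \right)} + 1599 = \frac{1}{7 + 4} + 1599 = \frac{1}{11} + 1599 = \frac{17590}{11}$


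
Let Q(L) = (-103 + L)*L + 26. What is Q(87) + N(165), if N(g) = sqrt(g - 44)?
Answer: -1355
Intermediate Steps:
N(g) = sqrt(-44 + g)
Q(L) = 26 + L*(-103 + L) (Q(L) = L*(-103 + L) + 26 = 26 + L*(-103 + L))
Q(87) + N(165) = (26 + 87**2 - 103*87) + sqrt(-44 + 165) = (26 + 7569 - 8961) + sqrt(121) = -1366 + 11 = -1355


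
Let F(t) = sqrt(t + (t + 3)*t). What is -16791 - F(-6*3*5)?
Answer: -16791 - 6*sqrt(215) ≈ -16879.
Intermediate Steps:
F(t) = sqrt(t + t*(3 + t)) (F(t) = sqrt(t + (3 + t)*t) = sqrt(t + t*(3 + t)))
-16791 - F(-6*3*5) = -16791 - sqrt((-6*3*5)*(4 - 6*3*5)) = -16791 - sqrt((-18*5)*(4 - 18*5)) = -16791 - sqrt(-90*(4 - 90)) = -16791 - sqrt(-90*(-86)) = -16791 - sqrt(7740) = -16791 - 6*sqrt(215)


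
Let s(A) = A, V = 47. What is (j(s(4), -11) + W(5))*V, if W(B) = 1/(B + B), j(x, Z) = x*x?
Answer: 7567/10 ≈ 756.70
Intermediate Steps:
j(x, Z) = x²
W(B) = 1/(2*B)
(j(s(4), -11) + W(5))*V = (4² + (½)/5)*47 = (16 + (½)*(⅕))*47 = (16 + ⅒)*47 = (161/10)*47 = 7567/10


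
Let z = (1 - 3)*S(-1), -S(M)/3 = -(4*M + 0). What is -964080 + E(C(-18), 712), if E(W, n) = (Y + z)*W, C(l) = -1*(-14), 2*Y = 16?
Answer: -963632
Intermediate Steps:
Y = 8 (Y = (½)*16 = 8)
S(M) = 12*M (S(M) = -(-3)*(4*M + 0) = -(-3)*4*M = -(-12)*M = 12*M)
C(l) = 14
z = 24 (z = (1 - 3)*(12*(-1)) = -2*(-12) = 24)
E(W, n) = 32*W (E(W, n) = (8 + 24)*W = 32*W)
-964080 + E(C(-18), 712) = -964080 + 32*14 = -964080 + 448 = -963632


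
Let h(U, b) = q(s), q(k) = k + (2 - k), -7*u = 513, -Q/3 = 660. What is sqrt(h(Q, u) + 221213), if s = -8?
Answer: sqrt(221215) ≈ 470.33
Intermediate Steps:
Q = -1980 (Q = -3*660 = -1980)
u = -513/7 (u = -1/7*513 = -513/7 ≈ -73.286)
q(k) = 2
h(U, b) = 2
sqrt(h(Q, u) + 221213) = sqrt(2 + 221213) = sqrt(221215)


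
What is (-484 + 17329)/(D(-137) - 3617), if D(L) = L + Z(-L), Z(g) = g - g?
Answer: -16845/3754 ≈ -4.4872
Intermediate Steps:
Z(g) = 0
D(L) = L (D(L) = L + 0 = L)
(-484 + 17329)/(D(-137) - 3617) = (-484 + 17329)/(-137 - 3617) = 16845/(-3754) = 16845*(-1/3754) = -16845/3754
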